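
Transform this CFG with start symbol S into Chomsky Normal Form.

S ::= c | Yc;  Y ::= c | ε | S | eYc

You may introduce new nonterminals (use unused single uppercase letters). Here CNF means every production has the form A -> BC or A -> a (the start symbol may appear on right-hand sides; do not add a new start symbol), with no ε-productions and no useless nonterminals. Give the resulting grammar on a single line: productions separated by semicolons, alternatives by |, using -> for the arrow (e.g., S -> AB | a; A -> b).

Nullable: {Y}; after ε-elimination: S -> c | Yc; Y -> S | c | ec | eYc.
After unit-elimination: S -> c | Yc; Y -> c | Yc | ec | eYc.
TERM: introduce A -> c, B -> e and substitute in every rule of length ≥2.
BIN: Y -> BYA becomes Y -> BC, C -> YA.

S -> c | YA; A -> c; B -> e; C -> YA; Y -> c | BA | BC | YA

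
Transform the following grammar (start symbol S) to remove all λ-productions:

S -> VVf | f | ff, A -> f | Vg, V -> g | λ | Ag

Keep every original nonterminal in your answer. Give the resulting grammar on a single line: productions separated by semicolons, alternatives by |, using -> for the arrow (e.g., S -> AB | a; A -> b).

Nullable set: {V}.
S -> VVf: V, V nullable, giving VVf | Vf | f.
A -> Vg: V nullable, giving Vg | g.
Drop V -> λ.
Unchanged (no nullable symbols): S -> f; S -> ff; A -> f; V -> Ag; V -> g.

S -> f | Vf | ff | VVf; A -> f | g | Vg; V -> g | Ag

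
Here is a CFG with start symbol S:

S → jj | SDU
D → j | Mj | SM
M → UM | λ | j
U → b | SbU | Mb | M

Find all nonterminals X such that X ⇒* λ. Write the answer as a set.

{M, U}

Directly nullable (have an ε-rule): {M}.
U is nullable via U -> M (every symbol on the right is already known nullable).
Not nullable: D, S — each has a terminal in every rule's right-hand side or depends on a non-nullable symbol.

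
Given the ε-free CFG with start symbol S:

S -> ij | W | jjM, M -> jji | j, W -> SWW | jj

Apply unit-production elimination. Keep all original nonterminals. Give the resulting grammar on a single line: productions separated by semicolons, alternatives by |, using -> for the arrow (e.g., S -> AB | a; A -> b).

S -> ij | jj | SWW | jjM; M -> j | jji; W -> jj | SWW

Unit productions: S->W.
Unit pairs (A ⇒* B via units): (S,W).
S: inherits non-unit rules of {S, W} → SWW | ij | jj | jjM.
M: inherits non-unit rules of {M} → j | jji.
W: inherits non-unit rules of {W} → SWW | jj.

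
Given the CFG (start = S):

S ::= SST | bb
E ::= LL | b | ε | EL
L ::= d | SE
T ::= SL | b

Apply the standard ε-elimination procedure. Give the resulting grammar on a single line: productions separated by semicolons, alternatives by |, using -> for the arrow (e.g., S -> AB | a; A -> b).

Nullable set: {E}.
Drop E -> ε.
E -> EL: E nullable, giving EL | L.
L -> SE: E nullable, giving S | SE.
Unchanged (no nullable symbols): S -> SST; S -> bb; E -> LL; E -> b; L -> d; T -> SL; T -> b.

S -> bb | SST; E -> L | b | EL | LL; L -> S | d | SE; T -> b | SL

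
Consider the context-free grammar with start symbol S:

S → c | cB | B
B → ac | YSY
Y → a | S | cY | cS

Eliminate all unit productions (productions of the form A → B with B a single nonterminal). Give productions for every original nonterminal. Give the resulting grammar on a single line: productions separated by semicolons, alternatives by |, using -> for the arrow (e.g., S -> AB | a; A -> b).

Unit productions: S->B, Y->S.
Unit pairs (A ⇒* B via units): (S,B), (Y,B), (Y,S).
S: inherits non-unit rules of {B, S} → YSY | ac | c | cB.
B: inherits non-unit rules of {B} → YSY | ac.
Y: inherits non-unit rules of {B, S, Y} → YSY | a | ac | c | cB | cS | cY.

S -> c | ac | cB | YSY; B -> ac | YSY; Y -> a | c | ac | cB | cS | cY | YSY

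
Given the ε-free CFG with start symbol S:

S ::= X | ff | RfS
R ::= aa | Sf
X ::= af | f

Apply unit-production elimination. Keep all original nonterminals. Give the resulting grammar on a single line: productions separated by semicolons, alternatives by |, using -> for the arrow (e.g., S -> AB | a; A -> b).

S -> f | af | ff | RfS; R -> Sf | aa; X -> f | af

Unit productions: S->X.
Unit pairs (A ⇒* B via units): (S,X).
S: inherits non-unit rules of {S, X} → RfS | af | f | ff.
R: inherits non-unit rules of {R} → Sf | aa.
X: inherits non-unit rules of {X} → af | f.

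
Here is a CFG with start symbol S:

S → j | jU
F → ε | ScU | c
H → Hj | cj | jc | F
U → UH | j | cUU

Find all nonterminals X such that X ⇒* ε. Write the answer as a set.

Directly nullable (have an ε-rule): {F}.
H is nullable via H -> F (every symbol on the right is already known nullable).
Not nullable: S, U — each has a terminal in every rule's right-hand side or depends on a non-nullable symbol.

{F, H}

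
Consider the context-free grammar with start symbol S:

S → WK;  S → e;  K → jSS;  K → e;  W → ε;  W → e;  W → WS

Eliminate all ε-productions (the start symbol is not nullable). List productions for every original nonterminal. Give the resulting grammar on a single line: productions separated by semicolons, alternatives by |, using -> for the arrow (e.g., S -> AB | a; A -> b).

S -> K | e | WK; K -> e | jSS; W -> S | e | WS

Nullable set: {W}.
S -> WK: W nullable, giving K | WK.
Drop W -> ε.
W -> WS: W nullable, giving S | WS.
Unchanged (no nullable symbols): S -> e; K -> e; K -> jSS; W -> e.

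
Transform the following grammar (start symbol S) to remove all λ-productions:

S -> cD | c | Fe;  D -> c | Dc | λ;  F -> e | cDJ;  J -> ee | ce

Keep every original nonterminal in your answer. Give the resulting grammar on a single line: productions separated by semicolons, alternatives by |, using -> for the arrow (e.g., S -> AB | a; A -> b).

S -> c | Fe | cD; D -> c | Dc; F -> e | cJ | cDJ; J -> ce | ee

Nullable set: {D}.
S -> cD: D nullable, giving c | cD.
Drop D -> λ.
D -> Dc: D nullable, giving Dc | c.
F -> cDJ: D nullable, giving cDJ | cJ.
Unchanged (no nullable symbols): S -> Fe; S -> c; D -> c; F -> e; J -> ce; J -> ee.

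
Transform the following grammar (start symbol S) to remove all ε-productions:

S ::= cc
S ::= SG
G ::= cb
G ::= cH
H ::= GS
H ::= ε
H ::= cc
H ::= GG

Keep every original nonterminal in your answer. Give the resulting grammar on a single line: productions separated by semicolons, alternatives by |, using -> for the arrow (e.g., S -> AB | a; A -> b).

Nullable set: {H}.
G -> cH: H nullable, giving c | cH.
Drop H -> ε.
Unchanged (no nullable symbols): S -> SG; S -> cc; G -> cb; H -> GG; H -> GS; H -> cc.

S -> SG | cc; G -> c | cH | cb; H -> GG | GS | cc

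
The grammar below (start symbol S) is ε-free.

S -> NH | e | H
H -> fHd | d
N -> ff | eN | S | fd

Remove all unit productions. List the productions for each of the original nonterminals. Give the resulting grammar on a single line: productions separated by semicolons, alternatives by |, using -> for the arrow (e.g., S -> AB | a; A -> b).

S -> d | e | NH | fHd; H -> d | fHd; N -> d | e | NH | eN | fd | ff | fHd

Unit productions: N->S, S->H.
Unit pairs (A ⇒* B via units): (N,H), (N,S), (S,H).
S: inherits non-unit rules of {H, S} → NH | d | e | fHd.
H: inherits non-unit rules of {H} → d | fHd.
N: inherits non-unit rules of {H, N, S} → NH | d | e | eN | fHd | fd | ff.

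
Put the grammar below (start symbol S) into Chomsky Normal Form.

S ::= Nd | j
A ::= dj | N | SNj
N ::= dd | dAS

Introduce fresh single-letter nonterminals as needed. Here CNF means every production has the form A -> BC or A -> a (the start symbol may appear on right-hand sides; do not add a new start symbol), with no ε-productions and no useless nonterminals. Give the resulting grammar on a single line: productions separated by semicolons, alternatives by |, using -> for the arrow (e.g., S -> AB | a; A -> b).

S -> j | NC; A -> CB | CC | CD | SE; B -> j; C -> d; D -> AS; E -> NB; F -> AS; N -> CC | CF

No ε-productions.
After unit-elimination: S -> j | Nd; A -> dd | dj | SNj | dAS; N -> dd | dAS.
TERM: introduce C -> d, B -> j and substitute in every rule of length ≥2.
BIN: A -> CAS becomes A -> CD, D -> AS; A -> SNB becomes A -> SE, E -> NB; N -> CAS becomes N -> CF, F -> AS.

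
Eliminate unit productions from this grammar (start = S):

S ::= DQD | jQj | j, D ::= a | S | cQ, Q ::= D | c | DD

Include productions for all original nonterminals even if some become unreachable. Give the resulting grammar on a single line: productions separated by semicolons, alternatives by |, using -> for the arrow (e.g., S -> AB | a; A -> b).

S -> j | DQD | jQj; D -> a | j | cQ | DQD | jQj; Q -> a | c | j | DD | cQ | DQD | jQj

Unit productions: D->S, Q->D.
Unit pairs (A ⇒* B via units): (D,S), (Q,D), (Q,S).
S: inherits non-unit rules of {S} → DQD | j | jQj.
D: inherits non-unit rules of {D, S} → DQD | a | cQ | j | jQj.
Q: inherits non-unit rules of {D, Q, S} → DD | DQD | a | c | cQ | j | jQj.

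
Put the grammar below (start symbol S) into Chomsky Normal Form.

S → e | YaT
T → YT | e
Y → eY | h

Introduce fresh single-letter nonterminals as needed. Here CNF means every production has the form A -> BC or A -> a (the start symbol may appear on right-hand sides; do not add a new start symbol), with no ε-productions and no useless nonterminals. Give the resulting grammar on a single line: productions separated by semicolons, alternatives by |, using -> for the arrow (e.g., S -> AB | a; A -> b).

S -> e | YC; A -> a; B -> e; C -> AT; T -> e | YT; Y -> h | BY

No ε-productions.
No unit productions to eliminate.
TERM: introduce A -> a, B -> e and substitute in every rule of length ≥2.
BIN: S -> YAT becomes S -> YC, C -> AT.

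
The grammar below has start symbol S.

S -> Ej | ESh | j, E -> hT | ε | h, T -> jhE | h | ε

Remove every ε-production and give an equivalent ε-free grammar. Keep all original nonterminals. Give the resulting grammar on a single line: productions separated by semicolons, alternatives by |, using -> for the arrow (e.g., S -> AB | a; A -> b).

Nullable set: {E, T}.
S -> ESh: E nullable, giving ESh | Sh.
S -> Ej: E nullable, giving Ej | j.
Drop E -> ε.
E -> hT: T nullable, giving h | hT.
Drop T -> ε.
T -> jhE: E nullable, giving jh | jhE.
Unchanged (no nullable symbols): S -> j; E -> h; T -> h.

S -> j | Ej | Sh | ESh; E -> h | hT; T -> h | jh | jhE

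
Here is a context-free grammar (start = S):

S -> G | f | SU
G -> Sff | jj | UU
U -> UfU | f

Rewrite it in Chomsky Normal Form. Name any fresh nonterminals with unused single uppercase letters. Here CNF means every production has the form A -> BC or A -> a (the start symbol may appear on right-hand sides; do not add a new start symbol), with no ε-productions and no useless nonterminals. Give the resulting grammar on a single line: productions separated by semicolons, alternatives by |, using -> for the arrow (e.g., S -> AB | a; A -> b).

S -> f | BB | SD | SU | UU; A -> f; B -> j; D -> AA; E -> AU; U -> f | UE

No ε-productions.
After unit-elimination: S -> f | SU | UU | jj | Sff; G -> UU | jj | Sff; U -> f | UfU.
TERM: introduce A -> f, B -> j and substitute in every rule of length ≥2.
BIN: G -> SAA becomes G -> SC, C -> AA; S -> SAA becomes S -> SD, D -> AA; U -> UAU becomes U -> UE, E -> AU.
Drop unreachable/unproductive: G.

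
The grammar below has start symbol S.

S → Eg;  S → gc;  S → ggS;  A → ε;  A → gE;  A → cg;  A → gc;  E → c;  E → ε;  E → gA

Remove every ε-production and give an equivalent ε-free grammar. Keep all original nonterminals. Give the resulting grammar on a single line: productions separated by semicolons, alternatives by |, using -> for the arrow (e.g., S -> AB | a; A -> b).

Nullable set: {A, E}.
S -> Eg: E nullable, giving Eg | g.
Drop A -> ε.
A -> gE: E nullable, giving g | gE.
Drop E -> ε.
E -> gA: A nullable, giving g | gA.
Unchanged (no nullable symbols): S -> gc; S -> ggS; A -> cg; A -> gc; E -> c.

S -> g | Eg | gc | ggS; A -> g | cg | gE | gc; E -> c | g | gA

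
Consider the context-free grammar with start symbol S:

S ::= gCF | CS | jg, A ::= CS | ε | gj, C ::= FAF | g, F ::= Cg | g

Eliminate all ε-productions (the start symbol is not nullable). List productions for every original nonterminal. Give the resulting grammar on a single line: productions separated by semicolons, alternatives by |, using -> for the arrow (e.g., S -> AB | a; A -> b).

Nullable set: {A}.
Drop A -> ε.
C -> FAF: A nullable, giving FAF | FF.
Unchanged (no nullable symbols): S -> CS; S -> gCF; S -> jg; A -> CS; A -> gj; C -> g; F -> Cg; F -> g.

S -> CS | jg | gCF; A -> CS | gj; C -> g | FF | FAF; F -> g | Cg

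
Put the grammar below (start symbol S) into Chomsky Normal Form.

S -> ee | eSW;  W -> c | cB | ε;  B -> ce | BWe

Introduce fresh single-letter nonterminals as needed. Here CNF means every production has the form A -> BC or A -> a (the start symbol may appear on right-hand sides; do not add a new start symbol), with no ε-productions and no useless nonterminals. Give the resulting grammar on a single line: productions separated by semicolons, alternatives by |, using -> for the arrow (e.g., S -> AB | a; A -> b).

S -> AA | AE | AS; A -> e; B -> BA | BD | CA; C -> c; D -> WA; E -> SW; W -> c | CB

Nullable: {W}; after ε-elimination: S -> eS | ee | eSW; B -> Be | ce | BWe; W -> c | cB.
No unit productions to eliminate.
TERM: introduce C -> c, A -> e and substitute in every rule of length ≥2.
BIN: B -> BWA becomes B -> BD, D -> WA; S -> ASW becomes S -> AE, E -> SW.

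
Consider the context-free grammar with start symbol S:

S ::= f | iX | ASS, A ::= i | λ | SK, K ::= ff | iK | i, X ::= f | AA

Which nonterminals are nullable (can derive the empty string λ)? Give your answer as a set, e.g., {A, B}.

{A, X}

Directly nullable (have an ε-rule): {A}.
X is nullable via X -> AA (every symbol on the right is already known nullable).
Not nullable: K, S — each has a terminal in every rule's right-hand side or depends on a non-nullable symbol.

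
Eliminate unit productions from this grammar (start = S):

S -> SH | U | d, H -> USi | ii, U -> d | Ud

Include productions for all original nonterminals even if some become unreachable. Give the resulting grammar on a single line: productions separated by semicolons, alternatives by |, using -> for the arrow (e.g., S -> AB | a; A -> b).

Unit productions: S->U.
Unit pairs (A ⇒* B via units): (S,U).
S: inherits non-unit rules of {S, U} → SH | Ud | d.
H: inherits non-unit rules of {H} → USi | ii.
U: inherits non-unit rules of {U} → Ud | d.

S -> d | SH | Ud; H -> ii | USi; U -> d | Ud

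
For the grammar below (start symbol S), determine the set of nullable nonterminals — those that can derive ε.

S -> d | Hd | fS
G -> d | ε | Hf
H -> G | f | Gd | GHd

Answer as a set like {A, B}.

{G, H}

Directly nullable (have an ε-rule): {G}.
H is nullable via H -> G (every symbol on the right is already known nullable).
Not nullable: S — each has a terminal in every rule's right-hand side or depends on a non-nullable symbol.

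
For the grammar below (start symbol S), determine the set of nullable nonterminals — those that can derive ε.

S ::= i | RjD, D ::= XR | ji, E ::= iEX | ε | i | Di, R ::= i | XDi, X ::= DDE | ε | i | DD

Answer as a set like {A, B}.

Directly nullable (have an ε-rule): {E, X}.
Not nullable: D, R, S — each has a terminal in every rule's right-hand side or depends on a non-nullable symbol.

{E, X}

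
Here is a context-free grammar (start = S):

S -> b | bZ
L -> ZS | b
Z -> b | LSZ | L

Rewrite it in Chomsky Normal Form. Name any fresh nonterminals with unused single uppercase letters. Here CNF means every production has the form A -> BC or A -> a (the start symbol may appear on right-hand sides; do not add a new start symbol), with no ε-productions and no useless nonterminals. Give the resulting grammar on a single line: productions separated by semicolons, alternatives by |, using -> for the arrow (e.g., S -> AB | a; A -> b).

S -> b | AZ; A -> b; B -> SZ; L -> b | ZS; Z -> b | LB | ZS

No ε-productions.
After unit-elimination: S -> b | bZ; L -> b | ZS; Z -> b | ZS | LSZ.
TERM: introduce A -> b and substitute in every rule of length ≥2.
BIN: Z -> LSZ becomes Z -> LB, B -> SZ.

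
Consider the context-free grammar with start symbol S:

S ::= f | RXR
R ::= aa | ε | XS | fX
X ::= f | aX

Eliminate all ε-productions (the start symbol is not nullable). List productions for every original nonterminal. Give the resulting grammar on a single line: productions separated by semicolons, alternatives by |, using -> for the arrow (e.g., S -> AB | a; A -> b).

Nullable set: {R}.
S -> RXR: R, R nullable, giving RX | RXR | X | XR.
Drop R -> ε.
Unchanged (no nullable symbols): S -> f; R -> XS; R -> aa; R -> fX; X -> aX; X -> f.

S -> X | f | RX | XR | RXR; R -> XS | aa | fX; X -> f | aX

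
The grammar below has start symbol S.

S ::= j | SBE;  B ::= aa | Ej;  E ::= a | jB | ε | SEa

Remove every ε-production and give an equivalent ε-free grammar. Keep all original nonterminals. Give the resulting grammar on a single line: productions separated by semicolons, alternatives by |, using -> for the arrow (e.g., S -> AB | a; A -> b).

S -> j | SB | SBE; B -> j | Ej | aa; E -> a | Sa | jB | SEa

Nullable set: {E}.
S -> SBE: E nullable, giving SB | SBE.
B -> Ej: E nullable, giving Ej | j.
Drop E -> ε.
E -> SEa: E nullable, giving SEa | Sa.
Unchanged (no nullable symbols): S -> j; B -> aa; E -> a; E -> jB.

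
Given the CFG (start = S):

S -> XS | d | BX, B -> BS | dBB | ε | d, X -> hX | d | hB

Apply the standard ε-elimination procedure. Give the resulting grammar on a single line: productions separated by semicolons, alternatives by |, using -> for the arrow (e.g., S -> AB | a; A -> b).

S -> X | d | BX | XS; B -> S | d | BS | dB | dBB; X -> d | h | hB | hX

Nullable set: {B}.
S -> BX: B nullable, giving BX | X.
Drop B -> ε.
B -> BS: B nullable, giving BS | S.
B -> dBB: B, B nullable, giving d | dB | dBB.
X -> hB: B nullable, giving h | hB.
Unchanged (no nullable symbols): S -> XS; S -> d; B -> d; X -> d; X -> hX.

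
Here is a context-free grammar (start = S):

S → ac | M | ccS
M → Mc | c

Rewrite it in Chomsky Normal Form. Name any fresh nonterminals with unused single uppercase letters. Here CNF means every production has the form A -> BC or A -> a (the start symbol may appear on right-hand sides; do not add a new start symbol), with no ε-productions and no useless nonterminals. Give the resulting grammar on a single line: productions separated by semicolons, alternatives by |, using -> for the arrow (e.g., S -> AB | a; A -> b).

S -> c | AC | BA | MA; A -> c; B -> a; C -> AS; M -> c | MA

No ε-productions.
After unit-elimination: S -> c | Mc | ac | ccS; M -> c | Mc.
TERM: introduce B -> a, A -> c and substitute in every rule of length ≥2.
BIN: S -> AAS becomes S -> AC, C -> AS.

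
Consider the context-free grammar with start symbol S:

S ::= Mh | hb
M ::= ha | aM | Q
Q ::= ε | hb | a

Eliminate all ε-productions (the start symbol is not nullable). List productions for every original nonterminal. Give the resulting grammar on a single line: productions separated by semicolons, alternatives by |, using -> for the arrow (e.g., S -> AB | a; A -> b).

S -> h | Mh | hb; M -> Q | a | aM | ha; Q -> a | hb

Nullable set: {M, Q}.
S -> Mh: M nullable, giving Mh | h.
M -> Q: Q nullable, giving Q.
M -> aM: M nullable, giving a | aM.
Drop Q -> ε.
Unchanged (no nullable symbols): S -> hb; M -> ha; Q -> a; Q -> hb.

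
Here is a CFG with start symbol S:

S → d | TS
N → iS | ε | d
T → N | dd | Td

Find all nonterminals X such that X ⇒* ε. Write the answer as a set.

Directly nullable (have an ε-rule): {N}.
T is nullable via T -> N (every symbol on the right is already known nullable).
Not nullable: S — each has a terminal in every rule's right-hand side or depends on a non-nullable symbol.

{N, T}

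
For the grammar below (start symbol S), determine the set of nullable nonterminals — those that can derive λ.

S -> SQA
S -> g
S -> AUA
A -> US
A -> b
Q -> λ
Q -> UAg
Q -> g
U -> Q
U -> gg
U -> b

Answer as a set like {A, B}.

{Q, U}

Directly nullable (have an ε-rule): {Q}.
U is nullable via U -> Q (every symbol on the right is already known nullable).
Not nullable: A, S — each has a terminal in every rule's right-hand side or depends on a non-nullable symbol.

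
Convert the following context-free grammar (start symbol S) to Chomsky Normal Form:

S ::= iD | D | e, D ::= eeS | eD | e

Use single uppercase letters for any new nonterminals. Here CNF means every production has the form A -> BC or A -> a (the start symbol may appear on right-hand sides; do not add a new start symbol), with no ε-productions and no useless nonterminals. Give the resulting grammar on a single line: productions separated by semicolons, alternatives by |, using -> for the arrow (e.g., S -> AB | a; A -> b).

No ε-productions.
After unit-elimination: S -> e | eD | iD | eeS; D -> e | eD | eeS.
TERM: introduce A -> e, B -> i and substitute in every rule of length ≥2.
BIN: D -> AAS becomes D -> AC, C -> AS; S -> AAS becomes S -> AE, E -> AS.

S -> e | AD | AE | BD; A -> e; B -> i; C -> AS; D -> e | AC | AD; E -> AS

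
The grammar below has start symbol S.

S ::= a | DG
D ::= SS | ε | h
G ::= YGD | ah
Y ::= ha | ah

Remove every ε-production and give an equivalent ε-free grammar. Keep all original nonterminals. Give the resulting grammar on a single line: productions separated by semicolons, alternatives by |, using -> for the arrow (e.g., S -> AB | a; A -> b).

Nullable set: {D}.
S -> DG: D nullable, giving DG | G.
Drop D -> ε.
G -> YGD: D nullable, giving YG | YGD.
Unchanged (no nullable symbols): S -> a; D -> SS; D -> h; G -> ah; Y -> ah; Y -> ha.

S -> G | a | DG; D -> h | SS; G -> YG | ah | YGD; Y -> ah | ha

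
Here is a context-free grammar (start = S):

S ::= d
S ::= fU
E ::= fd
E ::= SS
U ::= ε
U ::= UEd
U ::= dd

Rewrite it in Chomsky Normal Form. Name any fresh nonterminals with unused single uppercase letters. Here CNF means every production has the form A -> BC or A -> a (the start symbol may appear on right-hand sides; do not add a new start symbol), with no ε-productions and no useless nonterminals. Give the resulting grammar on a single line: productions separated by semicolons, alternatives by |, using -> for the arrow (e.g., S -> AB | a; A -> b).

Nullable: {U}; after ε-elimination: S -> d | f | fU; E -> SS | fd; U -> Ed | dd | UEd.
No unit productions to eliminate.
TERM: introduce B -> d, A -> f and substitute in every rule of length ≥2.
BIN: U -> UEB becomes U -> UC, C -> EB.

S -> d | f | AU; A -> f; B -> d; C -> EB; E -> AB | SS; U -> BB | EB | UC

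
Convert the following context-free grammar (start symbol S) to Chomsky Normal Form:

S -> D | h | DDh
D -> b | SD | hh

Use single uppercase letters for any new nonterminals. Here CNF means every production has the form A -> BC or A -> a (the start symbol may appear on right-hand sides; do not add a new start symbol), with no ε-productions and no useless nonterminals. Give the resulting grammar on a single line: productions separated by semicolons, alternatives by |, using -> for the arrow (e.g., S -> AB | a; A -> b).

S -> b | h | AA | DB | SD; A -> h; B -> DA; D -> b | AA | SD

No ε-productions.
After unit-elimination: S -> b | h | SD | hh | DDh; D -> b | SD | hh.
TERM: introduce A -> h and substitute in every rule of length ≥2.
BIN: S -> DDA becomes S -> DB, B -> DA.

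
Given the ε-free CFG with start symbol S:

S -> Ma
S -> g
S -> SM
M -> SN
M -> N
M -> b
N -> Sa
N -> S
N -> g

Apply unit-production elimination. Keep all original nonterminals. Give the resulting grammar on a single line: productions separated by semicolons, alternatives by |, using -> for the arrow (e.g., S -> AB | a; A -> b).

Unit productions: M->N, N->S.
Unit pairs (A ⇒* B via units): (M,N), (M,S), (N,S).
S: inherits non-unit rules of {S} → Ma | SM | g.
M: inherits non-unit rules of {M, N, S} → Ma | SM | SN | Sa | b | g.
N: inherits non-unit rules of {N, S} → Ma | SM | Sa | g.

S -> g | Ma | SM; M -> b | g | Ma | SM | SN | Sa; N -> g | Ma | SM | Sa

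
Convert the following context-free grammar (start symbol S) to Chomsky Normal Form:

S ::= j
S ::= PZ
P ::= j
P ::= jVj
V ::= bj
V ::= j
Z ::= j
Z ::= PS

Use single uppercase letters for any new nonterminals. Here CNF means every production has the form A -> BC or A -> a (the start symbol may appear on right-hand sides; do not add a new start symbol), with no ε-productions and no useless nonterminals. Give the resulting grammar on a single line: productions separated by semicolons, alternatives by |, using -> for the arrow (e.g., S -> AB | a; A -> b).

No ε-productions.
No unit productions to eliminate.
TERM: introduce B -> b, A -> j and substitute in every rule of length ≥2.
BIN: P -> AVA becomes P -> AC, C -> VA.

S -> j | PZ; A -> j; B -> b; C -> VA; P -> j | AC; V -> j | BA; Z -> j | PS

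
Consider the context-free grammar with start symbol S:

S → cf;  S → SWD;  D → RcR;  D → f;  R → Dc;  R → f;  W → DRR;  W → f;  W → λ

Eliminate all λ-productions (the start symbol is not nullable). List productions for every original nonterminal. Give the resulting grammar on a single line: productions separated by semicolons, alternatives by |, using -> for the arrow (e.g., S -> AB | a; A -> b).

Nullable set: {W}.
S -> SWD: W nullable, giving SD | SWD.
Drop W -> λ.
Unchanged (no nullable symbols): S -> cf; D -> RcR; D -> f; R -> Dc; R -> f; W -> DRR; W -> f.

S -> SD | cf | SWD; D -> f | RcR; R -> f | Dc; W -> f | DRR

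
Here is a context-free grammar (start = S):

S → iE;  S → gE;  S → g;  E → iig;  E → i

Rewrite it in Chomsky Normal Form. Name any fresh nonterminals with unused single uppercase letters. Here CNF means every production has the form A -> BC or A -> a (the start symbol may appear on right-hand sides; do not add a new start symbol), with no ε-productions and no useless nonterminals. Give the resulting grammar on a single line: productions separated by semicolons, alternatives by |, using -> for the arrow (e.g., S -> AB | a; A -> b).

S -> g | AE | BE; A -> i; B -> g; C -> AB; E -> i | AC

No ε-productions.
No unit productions to eliminate.
TERM: introduce B -> g, A -> i and substitute in every rule of length ≥2.
BIN: E -> AAB becomes E -> AC, C -> AB.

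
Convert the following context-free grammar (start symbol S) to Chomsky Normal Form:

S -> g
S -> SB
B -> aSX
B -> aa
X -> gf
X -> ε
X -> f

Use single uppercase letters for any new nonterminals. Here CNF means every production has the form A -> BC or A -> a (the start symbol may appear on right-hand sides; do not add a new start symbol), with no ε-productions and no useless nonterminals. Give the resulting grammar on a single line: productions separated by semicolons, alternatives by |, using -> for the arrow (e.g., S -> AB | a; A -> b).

S -> g | SB; A -> a; B -> AA | AE | AS; C -> g; D -> f; E -> SX; X -> f | CD

Nullable: {X}; after ε-elimination: S -> g | SB; B -> aS | aa | aSX; X -> f | gf.
No unit productions to eliminate.
TERM: introduce A -> a, D -> f, C -> g and substitute in every rule of length ≥2.
BIN: B -> ASX becomes B -> AE, E -> SX.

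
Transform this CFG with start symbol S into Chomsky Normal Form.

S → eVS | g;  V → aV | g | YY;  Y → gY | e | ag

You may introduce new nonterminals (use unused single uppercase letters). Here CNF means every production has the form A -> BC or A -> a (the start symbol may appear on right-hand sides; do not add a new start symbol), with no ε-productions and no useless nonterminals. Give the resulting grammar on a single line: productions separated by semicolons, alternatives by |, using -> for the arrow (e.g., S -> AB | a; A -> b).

S -> g | AD; A -> e; B -> a; C -> g; D -> VS; V -> g | BV | YY; Y -> e | BC | CY

No ε-productions.
No unit productions to eliminate.
TERM: introduce B -> a, A -> e, C -> g and substitute in every rule of length ≥2.
BIN: S -> AVS becomes S -> AD, D -> VS.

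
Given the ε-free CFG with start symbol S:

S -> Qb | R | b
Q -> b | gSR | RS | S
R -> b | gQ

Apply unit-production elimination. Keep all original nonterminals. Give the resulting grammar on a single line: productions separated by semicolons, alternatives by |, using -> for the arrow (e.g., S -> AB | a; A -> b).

Unit productions: Q->S, S->R.
Unit pairs (A ⇒* B via units): (Q,R), (Q,S), (S,R).
S: inherits non-unit rules of {R, S} → Qb | b | gQ.
Q: inherits non-unit rules of {Q, R, S} → Qb | RS | b | gQ | gSR.
R: inherits non-unit rules of {R} → b | gQ.

S -> b | Qb | gQ; Q -> b | Qb | RS | gQ | gSR; R -> b | gQ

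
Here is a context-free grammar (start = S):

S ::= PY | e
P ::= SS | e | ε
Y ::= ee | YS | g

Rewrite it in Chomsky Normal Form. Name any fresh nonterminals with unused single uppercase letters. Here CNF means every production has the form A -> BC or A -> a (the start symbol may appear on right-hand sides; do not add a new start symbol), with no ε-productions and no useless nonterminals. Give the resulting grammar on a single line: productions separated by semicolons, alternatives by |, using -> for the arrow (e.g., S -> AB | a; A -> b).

Nullable: {P}; after ε-elimination: S -> Y | e | PY; P -> e | SS; Y -> g | YS | ee.
After unit-elimination: S -> e | g | PY | YS | ee; P -> e | SS; Y -> g | YS | ee.
TERM: introduce A -> e and substitute in every rule of length ≥2.

S -> e | g | AA | PY | YS; A -> e; P -> e | SS; Y -> g | AA | YS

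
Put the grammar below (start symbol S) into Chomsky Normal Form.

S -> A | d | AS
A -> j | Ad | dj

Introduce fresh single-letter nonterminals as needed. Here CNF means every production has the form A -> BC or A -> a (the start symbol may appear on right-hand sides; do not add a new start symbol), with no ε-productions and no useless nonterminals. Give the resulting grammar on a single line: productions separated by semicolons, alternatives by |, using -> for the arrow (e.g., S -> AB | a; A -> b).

S -> d | j | AB | AS | BC; A -> j | AB | BC; B -> d; C -> j

No ε-productions.
After unit-elimination: S -> d | j | AS | Ad | dj; A -> j | Ad | dj.
TERM: introduce B -> d, C -> j and substitute in every rule of length ≥2.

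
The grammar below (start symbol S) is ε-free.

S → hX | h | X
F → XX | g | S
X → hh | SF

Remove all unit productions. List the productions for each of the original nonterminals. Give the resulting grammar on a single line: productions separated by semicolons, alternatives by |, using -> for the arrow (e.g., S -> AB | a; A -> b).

S -> h | SF | hX | hh; F -> g | h | SF | XX | hX | hh; X -> SF | hh

Unit productions: F->S, S->X.
Unit pairs (A ⇒* B via units): (F,S), (F,X), (S,X).
S: inherits non-unit rules of {S, X} → SF | h | hX | hh.
F: inherits non-unit rules of {F, S, X} → SF | XX | g | h | hX | hh.
X: inherits non-unit rules of {X} → SF | hh.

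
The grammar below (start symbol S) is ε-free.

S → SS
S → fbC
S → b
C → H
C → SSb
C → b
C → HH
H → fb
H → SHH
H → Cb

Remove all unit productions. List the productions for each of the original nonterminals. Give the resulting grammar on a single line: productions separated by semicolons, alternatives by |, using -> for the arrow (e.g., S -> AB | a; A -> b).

Unit productions: C->H.
Unit pairs (A ⇒* B via units): (C,H).
S: inherits non-unit rules of {S} → SS | b | fbC.
C: inherits non-unit rules of {C, H} → Cb | HH | SHH | SSb | b | fb.
H: inherits non-unit rules of {H} → Cb | SHH | fb.

S -> b | SS | fbC; C -> b | Cb | HH | fb | SHH | SSb; H -> Cb | fb | SHH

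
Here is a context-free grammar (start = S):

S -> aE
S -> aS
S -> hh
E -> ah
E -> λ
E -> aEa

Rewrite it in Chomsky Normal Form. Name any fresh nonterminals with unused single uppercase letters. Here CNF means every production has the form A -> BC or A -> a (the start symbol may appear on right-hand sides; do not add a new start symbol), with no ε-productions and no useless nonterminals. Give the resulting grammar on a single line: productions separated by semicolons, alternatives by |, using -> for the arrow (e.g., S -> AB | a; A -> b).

S -> a | AE | AS | BB; A -> a; B -> h; C -> EA; E -> AA | AB | AC

Nullable: {E}; after ε-elimination: S -> a | aE | aS | hh; E -> aa | ah | aEa.
No unit productions to eliminate.
TERM: introduce A -> a, B -> h and substitute in every rule of length ≥2.
BIN: E -> AEA becomes E -> AC, C -> EA.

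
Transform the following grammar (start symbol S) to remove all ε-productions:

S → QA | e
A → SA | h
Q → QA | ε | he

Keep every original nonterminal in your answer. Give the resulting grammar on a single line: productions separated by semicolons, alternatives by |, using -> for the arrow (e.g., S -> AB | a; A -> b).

Nullable set: {Q}.
S -> QA: Q nullable, giving A | QA.
Drop Q -> ε.
Q -> QA: Q nullable, giving A | QA.
Unchanged (no nullable symbols): S -> e; A -> SA; A -> h; Q -> he.

S -> A | e | QA; A -> h | SA; Q -> A | QA | he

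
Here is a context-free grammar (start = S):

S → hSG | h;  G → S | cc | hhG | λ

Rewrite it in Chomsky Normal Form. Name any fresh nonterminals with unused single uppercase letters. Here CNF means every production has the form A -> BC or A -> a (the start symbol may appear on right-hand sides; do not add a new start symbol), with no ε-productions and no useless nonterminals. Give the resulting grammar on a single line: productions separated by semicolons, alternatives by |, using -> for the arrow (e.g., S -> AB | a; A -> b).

S -> h | BE | BS; A -> c; B -> h; C -> BG; D -> SG; E -> SG; G -> h | AA | BB | BC | BD | BS

Nullable: {G}; after ε-elimination: S -> h | hS | hSG; G -> S | cc | hh | hhG.
After unit-elimination: S -> h | hS | hSG; G -> h | cc | hS | hh | hSG | hhG.
TERM: introduce A -> c, B -> h and substitute in every rule of length ≥2.
BIN: G -> BBG becomes G -> BC, C -> BG; G -> BSG becomes G -> BD, D -> SG; S -> BSG becomes S -> BE, E -> SG.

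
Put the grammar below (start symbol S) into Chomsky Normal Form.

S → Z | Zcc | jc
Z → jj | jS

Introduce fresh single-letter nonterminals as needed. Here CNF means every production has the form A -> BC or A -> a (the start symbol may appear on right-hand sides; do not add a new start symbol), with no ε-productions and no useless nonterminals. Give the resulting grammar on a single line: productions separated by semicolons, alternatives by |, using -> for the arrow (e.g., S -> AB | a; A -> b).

No ε-productions.
After unit-elimination: S -> jS | jc | jj | Zcc; Z -> jS | jj.
TERM: introduce A -> c, B -> j and substitute in every rule of length ≥2.
BIN: S -> ZAA becomes S -> ZC, C -> AA.

S -> BA | BB | BS | ZC; A -> c; B -> j; C -> AA; Z -> BB | BS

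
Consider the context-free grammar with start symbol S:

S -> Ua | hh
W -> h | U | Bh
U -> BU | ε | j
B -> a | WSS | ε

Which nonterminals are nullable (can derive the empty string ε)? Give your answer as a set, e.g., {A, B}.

{B, U, W}

Directly nullable (have an ε-rule): {B, U}.
W is nullable via W -> U (every symbol on the right is already known nullable).
Not nullable: S — each has a terminal in every rule's right-hand side or depends on a non-nullable symbol.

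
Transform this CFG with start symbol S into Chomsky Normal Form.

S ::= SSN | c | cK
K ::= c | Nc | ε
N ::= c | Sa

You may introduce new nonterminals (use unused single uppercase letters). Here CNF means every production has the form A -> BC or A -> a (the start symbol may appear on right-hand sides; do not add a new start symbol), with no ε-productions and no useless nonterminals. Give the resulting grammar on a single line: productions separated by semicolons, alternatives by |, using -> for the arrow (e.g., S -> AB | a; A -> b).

S -> c | AK | SC; A -> c; B -> a; C -> SN; K -> c | NA; N -> c | SB

Nullable: {K}; after ε-elimination: S -> c | cK | SSN; K -> c | Nc; N -> c | Sa.
No unit productions to eliminate.
TERM: introduce B -> a, A -> c and substitute in every rule of length ≥2.
BIN: S -> SSN becomes S -> SC, C -> SN.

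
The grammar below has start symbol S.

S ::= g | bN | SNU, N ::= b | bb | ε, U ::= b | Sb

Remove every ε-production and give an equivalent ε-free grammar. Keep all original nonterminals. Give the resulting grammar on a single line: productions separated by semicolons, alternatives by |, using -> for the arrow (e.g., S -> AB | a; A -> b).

Nullable set: {N}.
S -> SNU: N nullable, giving SNU | SU.
S -> bN: N nullable, giving b | bN.
Drop N -> ε.
Unchanged (no nullable symbols): S -> g; N -> b; N -> bb; U -> Sb; U -> b.

S -> b | g | SU | bN | SNU; N -> b | bb; U -> b | Sb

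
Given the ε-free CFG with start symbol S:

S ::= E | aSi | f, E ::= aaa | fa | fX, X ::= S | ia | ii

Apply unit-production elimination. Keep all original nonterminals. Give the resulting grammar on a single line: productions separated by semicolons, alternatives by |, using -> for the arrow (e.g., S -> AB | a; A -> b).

Unit productions: S->E, X->S.
Unit pairs (A ⇒* B via units): (S,E), (X,E), (X,S).
S: inherits non-unit rules of {E, S} → aSi | aaa | f | fX | fa.
E: inherits non-unit rules of {E} → aaa | fX | fa.
X: inherits non-unit rules of {E, S, X} → aSi | aaa | f | fX | fa | ia | ii.

S -> f | fX | fa | aSi | aaa; E -> fX | fa | aaa; X -> f | fX | fa | ia | ii | aSi | aaa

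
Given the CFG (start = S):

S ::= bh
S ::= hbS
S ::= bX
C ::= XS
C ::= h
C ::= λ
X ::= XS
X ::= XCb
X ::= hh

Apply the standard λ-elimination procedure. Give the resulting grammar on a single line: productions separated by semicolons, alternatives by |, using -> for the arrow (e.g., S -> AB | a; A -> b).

Nullable set: {C}.
Drop C -> λ.
X -> XCb: C nullable, giving XCb | Xb.
Unchanged (no nullable symbols): S -> bX; S -> bh; S -> hbS; C -> XS; C -> h; X -> XS; X -> hh.

S -> bX | bh | hbS; C -> h | XS; X -> XS | Xb | hh | XCb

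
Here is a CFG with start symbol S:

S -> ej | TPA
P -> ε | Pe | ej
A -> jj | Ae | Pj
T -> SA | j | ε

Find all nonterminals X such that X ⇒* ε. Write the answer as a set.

{P, T}

Directly nullable (have an ε-rule): {P, T}.
Not nullable: A, S — each has a terminal in every rule's right-hand side or depends on a non-nullable symbol.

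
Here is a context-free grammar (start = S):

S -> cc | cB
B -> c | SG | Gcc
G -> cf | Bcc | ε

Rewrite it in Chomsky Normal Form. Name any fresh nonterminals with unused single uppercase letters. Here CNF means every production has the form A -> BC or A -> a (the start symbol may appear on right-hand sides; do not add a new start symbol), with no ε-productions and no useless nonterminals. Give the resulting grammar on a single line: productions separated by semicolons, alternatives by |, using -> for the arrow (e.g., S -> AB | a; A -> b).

S -> AA | AB; A -> c; B -> c | AA | AB | GD | SG; C -> f; D -> AA; E -> AA; G -> AC | BE

Nullable: {G}; after ε-elimination: S -> cB | cc; B -> S | c | SG | cc | Gcc; G -> cf | Bcc.
After unit-elimination: S -> cB | cc; B -> c | SG | cB | cc | Gcc; G -> cf | Bcc.
TERM: introduce A -> c, C -> f and substitute in every rule of length ≥2.
BIN: B -> GAA becomes B -> GD, D -> AA; G -> BAA becomes G -> BE, E -> AA.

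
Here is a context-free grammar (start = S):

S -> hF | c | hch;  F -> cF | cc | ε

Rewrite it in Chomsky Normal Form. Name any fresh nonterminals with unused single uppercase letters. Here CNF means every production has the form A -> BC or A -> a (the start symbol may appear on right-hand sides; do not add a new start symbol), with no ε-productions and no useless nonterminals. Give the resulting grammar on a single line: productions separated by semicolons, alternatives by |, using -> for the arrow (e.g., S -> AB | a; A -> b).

S -> c | h | BC | BF; A -> c; B -> h; C -> AB; F -> c | AA | AF

Nullable: {F}; after ε-elimination: S -> c | h | hF | hch; F -> c | cF | cc.
No unit productions to eliminate.
TERM: introduce A -> c, B -> h and substitute in every rule of length ≥2.
BIN: S -> BAB becomes S -> BC, C -> AB.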